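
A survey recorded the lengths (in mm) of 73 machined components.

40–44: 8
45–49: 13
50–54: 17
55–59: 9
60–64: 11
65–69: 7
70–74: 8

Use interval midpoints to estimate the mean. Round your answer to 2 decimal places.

55.77

Midpoints: 42, 47, 52, 57, 62, 67, 72
Σfm = 8×42 + 13×47 + 17×52 + 9×57 + 11×62 + 7×67 + 8×72 = 4071
n = Σf = 73
Mean = 4071 / 73 = 55.7671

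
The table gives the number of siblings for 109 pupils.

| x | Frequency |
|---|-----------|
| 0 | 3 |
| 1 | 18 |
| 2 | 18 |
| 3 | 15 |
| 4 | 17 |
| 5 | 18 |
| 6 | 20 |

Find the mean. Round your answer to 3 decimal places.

Values: 0, 1, 2, 3, 4, 5, 6
Σfx = 3×0 + 18×1 + 18×2 + 15×3 + 17×4 + 18×5 + 20×6 = 377
n = Σf = 109
Mean = 377 / 109 = 3.4587

3.459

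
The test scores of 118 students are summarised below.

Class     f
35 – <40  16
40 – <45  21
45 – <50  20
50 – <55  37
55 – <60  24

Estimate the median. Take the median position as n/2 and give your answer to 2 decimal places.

Cumulative frequencies: 16, 37, 57, 94, 118
n = 118; position = n/2 = 59.
This falls in the class 50 – <55: L = 50, F = 57, f = 37, h = 5.
Median ≈ 50 + ((59 − 57) / 37) × 5 = 50.2703

50.27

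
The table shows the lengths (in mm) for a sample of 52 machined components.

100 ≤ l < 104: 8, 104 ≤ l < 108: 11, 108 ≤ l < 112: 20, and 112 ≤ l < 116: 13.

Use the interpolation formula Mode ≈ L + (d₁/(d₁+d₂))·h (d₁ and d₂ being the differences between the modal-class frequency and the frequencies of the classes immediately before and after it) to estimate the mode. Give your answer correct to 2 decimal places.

Modal class: 108 ≤ l < 112 (highest frequency 20).
d₁ = 20 − 11 = 9, d₂ = 20 − 13 = 7
Mode ≈ 108 + (9/(9+7)) × 4 = 108 + 2.2500 = 110.2500

110.25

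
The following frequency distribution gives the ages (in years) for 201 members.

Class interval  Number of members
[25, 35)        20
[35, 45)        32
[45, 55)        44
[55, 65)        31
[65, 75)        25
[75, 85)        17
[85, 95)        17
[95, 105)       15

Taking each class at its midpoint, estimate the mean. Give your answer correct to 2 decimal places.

Midpoints: 30, 40, 50, 60, 70, 80, 90, 100
Σfm = 20×30 + 32×40 + 44×50 + 31×60 + 25×70 + 17×80 + 17×90 + 15×100 = 12080
n = Σf = 201
Mean = 12080 / 201 = 60.0995

60.10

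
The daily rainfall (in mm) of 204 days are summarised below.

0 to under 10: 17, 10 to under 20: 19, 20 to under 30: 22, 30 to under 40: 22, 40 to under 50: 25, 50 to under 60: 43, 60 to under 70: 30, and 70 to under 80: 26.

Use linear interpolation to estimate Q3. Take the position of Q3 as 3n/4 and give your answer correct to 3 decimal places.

Cumulative frequencies: 17, 36, 58, 80, 105, 148, 178, 204
n = 204; position = 3n/4 = 153.
This falls in the class 60 to under 70: L = 60, F = 148, f = 30, h = 10.
Upper quartile ≈ 60 + ((153 − 148) / 30) × 10 = 61.6667

61.667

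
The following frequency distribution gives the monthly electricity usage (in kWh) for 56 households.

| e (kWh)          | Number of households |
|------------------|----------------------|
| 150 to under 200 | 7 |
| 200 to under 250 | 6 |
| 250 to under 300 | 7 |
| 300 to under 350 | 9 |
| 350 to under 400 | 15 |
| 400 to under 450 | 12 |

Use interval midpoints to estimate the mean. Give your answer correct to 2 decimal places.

Midpoints: 175, 225, 275, 325, 375, 425
Σfm = 7×175 + 6×225 + 7×275 + 9×325 + 15×375 + 12×425 = 18150
n = Σf = 56
Mean = 18150 / 56 = 324.1071

324.11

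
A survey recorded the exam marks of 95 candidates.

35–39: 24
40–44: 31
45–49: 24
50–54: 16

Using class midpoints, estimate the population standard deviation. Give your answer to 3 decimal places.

Midpoints: 37, 42, 47, 52
n = 95, Σfm = 4150, mean = 43.6842
Σfm² = 183820
Σf(m − x̄)² = Σfm² − (Σfm)²/n = 183820 − 4150²/95 = 2530.5263
Population variance = 2530.5263 / 95 = 26.6371
Standard deviation = √26.6371 = 5.1611

5.161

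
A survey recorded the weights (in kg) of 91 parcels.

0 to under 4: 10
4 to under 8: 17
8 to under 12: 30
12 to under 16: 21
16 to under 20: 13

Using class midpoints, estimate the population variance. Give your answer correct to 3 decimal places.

Midpoints: 2, 6, 10, 14, 18
n = 91, Σfm = 950, mean = 10.4396
Σfm² = 11980
Σf(m − x̄)² = Σfm² − (Σfm)²/n = 11980 − 950²/91 = 2062.4176
Population variance = 2062.4176 / 91 = 22.6639

22.664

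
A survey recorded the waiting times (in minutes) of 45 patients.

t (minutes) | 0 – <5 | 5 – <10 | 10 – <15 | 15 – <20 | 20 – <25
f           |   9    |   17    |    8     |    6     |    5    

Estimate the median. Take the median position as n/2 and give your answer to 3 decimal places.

Cumulative frequencies: 9, 26, 34, 40, 45
n = 45; position = n/2 = 22.5.
This falls in the class 5 – <10: L = 5, F = 9, f = 17, h = 5.
Median ≈ 5 + ((22.5 − 9) / 17) × 5 = 8.9706

8.971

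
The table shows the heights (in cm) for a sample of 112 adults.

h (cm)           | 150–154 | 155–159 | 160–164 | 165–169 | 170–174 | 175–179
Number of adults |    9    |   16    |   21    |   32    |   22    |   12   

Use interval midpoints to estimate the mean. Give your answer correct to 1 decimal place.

Midpoints: 152, 157, 162, 167, 172, 177
Σfm = 9×152 + 16×157 + 21×162 + 32×167 + 22×172 + 12×177 = 18534
n = Σf = 112
Mean = 18534 / 112 = 165.4821

165.5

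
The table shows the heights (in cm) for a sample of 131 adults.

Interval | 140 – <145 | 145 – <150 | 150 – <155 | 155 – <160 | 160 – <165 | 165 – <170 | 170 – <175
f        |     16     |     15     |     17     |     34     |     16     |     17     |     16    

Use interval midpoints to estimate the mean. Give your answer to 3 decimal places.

Midpoints: 142.5, 147.5, 152.5, 157.5, 162.5, 167.5, 172.5
Σfm = 16×142.5 + 15×147.5 + 17×152.5 + 34×157.5 + 16×162.5 + 17×167.5 + 16×172.5 = 20647.5
n = Σf = 131
Mean = 20647.5 / 131 = 157.6145

157.615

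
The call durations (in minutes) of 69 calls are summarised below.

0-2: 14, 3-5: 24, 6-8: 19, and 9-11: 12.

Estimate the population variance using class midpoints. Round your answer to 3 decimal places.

Midpoints: 1, 4, 7, 10
n = 69, Σfm = 363, mean = 5.2609
Σfm² = 2529
Σf(m − x̄)² = Σfm² − (Σfm)²/n = 2529 − 363²/69 = 619.3043
Population variance = 619.3043 / 69 = 8.9754

8.975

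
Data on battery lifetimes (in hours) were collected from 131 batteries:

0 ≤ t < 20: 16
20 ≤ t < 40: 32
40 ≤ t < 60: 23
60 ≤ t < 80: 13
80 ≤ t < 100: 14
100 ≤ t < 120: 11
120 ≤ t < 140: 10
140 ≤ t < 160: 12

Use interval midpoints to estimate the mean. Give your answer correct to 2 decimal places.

Midpoints: 10, 30, 50, 70, 90, 110, 130, 150
Σfm = 16×10 + 32×30 + 23×50 + 13×70 + 14×90 + 11×110 + 10×130 + 12×150 = 8750
n = Σf = 131
Mean = 8750 / 131 = 66.7939

66.79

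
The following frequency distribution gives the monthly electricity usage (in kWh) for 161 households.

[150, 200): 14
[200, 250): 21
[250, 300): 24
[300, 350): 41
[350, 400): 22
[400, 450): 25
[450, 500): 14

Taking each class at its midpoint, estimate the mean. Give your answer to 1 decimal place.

326.9

Midpoints: 175, 225, 275, 325, 375, 425, 475
Σfm = 14×175 + 21×225 + 24×275 + 41×325 + 22×375 + 25×425 + 14×475 = 52625
n = Σf = 161
Mean = 52625 / 161 = 326.8634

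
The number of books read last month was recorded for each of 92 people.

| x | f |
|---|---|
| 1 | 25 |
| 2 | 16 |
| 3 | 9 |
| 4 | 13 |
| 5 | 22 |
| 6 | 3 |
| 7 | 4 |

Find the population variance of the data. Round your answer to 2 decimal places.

Values: 1, 2, 3, 4, 5, 6, 7
n = 92, Σfx = 292, mean = 3.1739
Σfx² = 1232
Σf(x − x̄)² = Σfx² − (Σfx)²/n = 1232 − 292²/92 = 305.2174
Population variance = 305.2174 / 92 = 3.3176

3.32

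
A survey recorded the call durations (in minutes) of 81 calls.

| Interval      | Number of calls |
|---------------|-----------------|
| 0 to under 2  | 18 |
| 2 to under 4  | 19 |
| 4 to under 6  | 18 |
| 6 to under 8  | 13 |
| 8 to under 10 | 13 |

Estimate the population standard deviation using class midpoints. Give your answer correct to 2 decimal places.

2.75

Midpoints: 1, 3, 5, 7, 9
n = 81, Σfm = 373, mean = 4.6049
Σfm² = 2329
Σf(m − x̄)² = Σfm² − (Σfm)²/n = 2329 − 373²/81 = 611.3580
Population variance = 611.3580 / 81 = 7.5476
Standard deviation = √7.5476 = 2.7473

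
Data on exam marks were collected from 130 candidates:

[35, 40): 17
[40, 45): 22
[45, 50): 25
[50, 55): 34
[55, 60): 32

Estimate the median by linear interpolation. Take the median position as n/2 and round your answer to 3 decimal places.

Cumulative frequencies: 17, 39, 64, 98, 130
n = 130; position = n/2 = 65.
This falls in the class [50, 55): L = 50, F = 64, f = 34, h = 5.
Median ≈ 50 + ((65 − 64) / 34) × 5 = 50.1471

50.147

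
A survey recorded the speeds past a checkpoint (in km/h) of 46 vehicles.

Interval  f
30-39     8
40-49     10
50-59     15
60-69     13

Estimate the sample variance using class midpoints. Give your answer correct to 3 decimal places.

114.058

Midpoints: 34.5, 44.5, 54.5, 64.5
n = 46, Σfm = 2377, mean = 51.6739
Σfm² = 127961.5
Σf(m − x̄)² = Σfm² − (Σfm)²/n = 127961.5 − 2377²/46 = 5132.6087
Sample variance = 5132.6087 / 45 = 114.0580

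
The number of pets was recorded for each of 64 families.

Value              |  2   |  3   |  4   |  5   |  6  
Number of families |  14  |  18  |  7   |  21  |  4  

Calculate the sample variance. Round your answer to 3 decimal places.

Values: 2, 3, 4, 5, 6
n = 64, Σfx = 239, mean = 3.7344
Σfx² = 999
Σf(x − x̄)² = Σfx² − (Σfx)²/n = 999 − 239²/64 = 106.4844
Sample variance = 106.4844 / 63 = 1.6902

1.690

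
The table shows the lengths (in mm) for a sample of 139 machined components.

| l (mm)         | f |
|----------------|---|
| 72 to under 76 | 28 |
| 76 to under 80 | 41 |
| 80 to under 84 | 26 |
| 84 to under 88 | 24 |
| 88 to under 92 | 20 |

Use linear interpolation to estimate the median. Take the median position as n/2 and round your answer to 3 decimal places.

80.077

Cumulative frequencies: 28, 69, 95, 119, 139
n = 139; position = n/2 = 69.5.
This falls in the class 80 to under 84: L = 80, F = 69, f = 26, h = 4.
Median ≈ 80 + ((69.5 − 69) / 26) × 4 = 80.0769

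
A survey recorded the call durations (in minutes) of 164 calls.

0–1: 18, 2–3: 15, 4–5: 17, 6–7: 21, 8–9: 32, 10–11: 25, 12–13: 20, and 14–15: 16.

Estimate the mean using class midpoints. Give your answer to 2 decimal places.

Midpoints: 0.5, 2.5, 4.5, 6.5, 8.5, 10.5, 12.5, 14.5
Σfm = 18×0.5 + 15×2.5 + 17×4.5 + 21×6.5 + 32×8.5 + 25×10.5 + 20×12.5 + 16×14.5 = 1276
n = Σf = 164
Mean = 1276 / 164 = 7.7805

7.78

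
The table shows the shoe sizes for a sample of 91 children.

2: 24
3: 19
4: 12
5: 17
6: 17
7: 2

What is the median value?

4

Cumulative frequencies: 24, 43, 55, 72, 89, 91
n = 91, so the median is the value in position (n+1)/2 = 46.
Position 46 falls at value 4.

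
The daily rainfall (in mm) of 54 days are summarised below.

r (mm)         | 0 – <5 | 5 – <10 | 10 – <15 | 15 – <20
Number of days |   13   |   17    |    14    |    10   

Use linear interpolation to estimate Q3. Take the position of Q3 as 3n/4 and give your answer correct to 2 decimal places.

13.75

Cumulative frequencies: 13, 30, 44, 54
n = 54; position = 3n/4 = 40.5.
This falls in the class 10 – <15: L = 10, F = 30, f = 14, h = 5.
Upper quartile ≈ 10 + ((40.5 − 30) / 14) × 5 = 13.7500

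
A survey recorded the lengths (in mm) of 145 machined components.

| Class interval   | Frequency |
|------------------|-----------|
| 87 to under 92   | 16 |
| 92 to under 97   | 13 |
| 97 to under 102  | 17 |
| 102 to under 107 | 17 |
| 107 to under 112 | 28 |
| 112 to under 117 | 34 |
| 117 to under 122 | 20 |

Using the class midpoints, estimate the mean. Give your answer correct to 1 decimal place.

106.7

Midpoints: 89.5, 94.5, 99.5, 104.5, 109.5, 114.5, 119.5
Σfm = 16×89.5 + 13×94.5 + 17×99.5 + 17×104.5 + 28×109.5 + 34×114.5 + 20×119.5 = 15477.5
n = Σf = 145
Mean = 15477.5 / 145 = 106.7414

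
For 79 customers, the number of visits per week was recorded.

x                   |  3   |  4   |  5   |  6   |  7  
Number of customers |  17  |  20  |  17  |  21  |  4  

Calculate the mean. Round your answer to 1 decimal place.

Values: 3, 4, 5, 6, 7
Σfx = 17×3 + 20×4 + 17×5 + 21×6 + 4×7 = 370
n = Σf = 79
Mean = 370 / 79 = 4.6835

4.7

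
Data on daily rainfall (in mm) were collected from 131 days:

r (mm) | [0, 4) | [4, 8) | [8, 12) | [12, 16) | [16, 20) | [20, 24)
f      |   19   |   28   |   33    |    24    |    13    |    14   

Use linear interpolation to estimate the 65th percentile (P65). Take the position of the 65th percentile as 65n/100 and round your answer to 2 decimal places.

12.86

Cumulative frequencies: 19, 47, 80, 104, 117, 131
n = 131; position = 65n/100 = 85.15.
This falls in the class [12, 16): L = 12, F = 80, f = 24, h = 4.
65th percentile ≈ 12 + ((85.15 − 80) / 24) × 4 = 12.8583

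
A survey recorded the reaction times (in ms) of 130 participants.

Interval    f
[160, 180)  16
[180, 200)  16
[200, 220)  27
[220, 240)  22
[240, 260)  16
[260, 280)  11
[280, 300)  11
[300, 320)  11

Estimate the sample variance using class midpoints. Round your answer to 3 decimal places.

Midpoints: 170, 190, 210, 230, 250, 270, 290, 310
n = 130, Σfm = 30060, mean = 231.2308
Σfm² = 7178600
Σf(m − x̄)² = Σfm² − (Σfm)²/n = 7178600 − 30060²/130 = 227803.0769
Sample variance = 227803.0769 / 129 = 1765.9153

1765.915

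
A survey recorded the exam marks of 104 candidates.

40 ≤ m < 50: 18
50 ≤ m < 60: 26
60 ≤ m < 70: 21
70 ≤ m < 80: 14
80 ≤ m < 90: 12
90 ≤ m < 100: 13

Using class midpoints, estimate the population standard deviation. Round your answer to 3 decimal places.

16.256

Midpoints: 45, 55, 65, 75, 85, 95
n = 104, Σfm = 6910, mean = 66.4423
Σfm² = 486600
Σf(m − x̄)² = Σfm² − (Σfm)²/n = 486600 − 6910²/104 = 27483.6538
Population variance = 27483.6538 / 104 = 264.2659
Standard deviation = √264.2659 = 16.2563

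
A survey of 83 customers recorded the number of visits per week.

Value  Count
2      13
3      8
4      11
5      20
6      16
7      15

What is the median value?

Cumulative frequencies: 13, 21, 32, 52, 68, 83
n = 83, so the median is the value in position (n+1)/2 = 42.
Position 42 falls at value 5.

5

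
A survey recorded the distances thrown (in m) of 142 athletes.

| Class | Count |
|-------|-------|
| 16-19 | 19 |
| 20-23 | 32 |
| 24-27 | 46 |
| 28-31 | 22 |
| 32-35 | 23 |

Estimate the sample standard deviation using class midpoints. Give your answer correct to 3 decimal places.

5.019

Midpoints: 17.5, 21.5, 25.5, 29.5, 33.5
n = 142, Σfm = 3613, mean = 25.4437
Σfm² = 95479.5
Σf(m − x̄)² = Σfm² − (Σfm)²/n = 95479.5 − 3613²/142 = 3551.5493
Sample variance = 3551.5493 / 141 = 25.1883
Standard deviation = √25.1883 = 5.0188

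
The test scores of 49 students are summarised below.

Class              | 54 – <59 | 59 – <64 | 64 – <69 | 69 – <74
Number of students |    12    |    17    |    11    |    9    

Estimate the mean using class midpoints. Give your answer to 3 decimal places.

Midpoints: 56.5, 61.5, 66.5, 71.5
Σfm = 12×56.5 + 17×61.5 + 11×66.5 + 9×71.5 = 3098.5
n = Σf = 49
Mean = 3098.5 / 49 = 63.2347

63.235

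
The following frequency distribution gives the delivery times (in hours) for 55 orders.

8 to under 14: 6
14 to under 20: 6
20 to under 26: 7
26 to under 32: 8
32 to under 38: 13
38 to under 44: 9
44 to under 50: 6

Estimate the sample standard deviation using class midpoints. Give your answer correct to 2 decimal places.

11.12

Midpoints: 11, 17, 23, 29, 35, 41, 47
n = 55, Σfm = 1667, mean = 30.3091
Σfm² = 57199
Σf(m − x̄)² = Σfm² − (Σfm)²/n = 57199 − 1667²/55 = 6673.7455
Sample variance = 6673.7455 / 54 = 123.5879
Standard deviation = √123.5879 = 11.1170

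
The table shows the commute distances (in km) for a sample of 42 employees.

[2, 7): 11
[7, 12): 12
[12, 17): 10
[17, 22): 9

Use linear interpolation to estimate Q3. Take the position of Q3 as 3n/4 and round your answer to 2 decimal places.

16.25

Cumulative frequencies: 11, 23, 33, 42
n = 42; position = 3n/4 = 31.5.
This falls in the class [12, 17): L = 12, F = 23, f = 10, h = 5.
Upper quartile ≈ 12 + ((31.5 − 23) / 10) × 5 = 16.2500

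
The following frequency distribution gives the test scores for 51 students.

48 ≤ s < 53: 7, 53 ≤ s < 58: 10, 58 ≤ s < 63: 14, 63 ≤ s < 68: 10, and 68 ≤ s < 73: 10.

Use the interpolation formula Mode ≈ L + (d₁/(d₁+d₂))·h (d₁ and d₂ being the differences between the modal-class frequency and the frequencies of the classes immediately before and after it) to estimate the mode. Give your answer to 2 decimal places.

60.50

Modal class: 58 ≤ s < 63 (highest frequency 14).
d₁ = 14 − 10 = 4, d₂ = 14 − 10 = 4
Mode ≈ 58 + (4/(4+4)) × 5 = 58 + 2.5000 = 60.5000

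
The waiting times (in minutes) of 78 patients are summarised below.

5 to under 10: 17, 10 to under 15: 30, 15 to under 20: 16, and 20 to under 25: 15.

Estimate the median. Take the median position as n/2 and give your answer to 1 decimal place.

13.7

Cumulative frequencies: 17, 47, 63, 78
n = 78; position = n/2 = 39.
This falls in the class 10 to under 15: L = 10, F = 17, f = 30, h = 5.
Median ≈ 10 + ((39 − 17) / 30) × 5 = 13.6667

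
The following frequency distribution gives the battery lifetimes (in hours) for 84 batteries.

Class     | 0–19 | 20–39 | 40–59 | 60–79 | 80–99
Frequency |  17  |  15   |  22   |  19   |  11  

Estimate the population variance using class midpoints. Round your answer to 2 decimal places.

Midpoints: 9.5, 29.5, 49.5, 69.5, 89.5
n = 84, Σfm = 3998, mean = 47.5952
Σfm² = 248381
Σf(m − x̄)² = Σfm² − (Σfm)²/n = 248381 − 3998²/84 = 58095.2381
Population variance = 58095.2381 / 84 = 691.6100

691.61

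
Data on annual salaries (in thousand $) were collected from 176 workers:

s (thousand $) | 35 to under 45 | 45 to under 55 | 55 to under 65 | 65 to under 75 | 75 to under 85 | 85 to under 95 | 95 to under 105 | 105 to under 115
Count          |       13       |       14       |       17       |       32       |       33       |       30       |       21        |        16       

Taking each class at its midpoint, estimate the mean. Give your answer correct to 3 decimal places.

Midpoints: 40, 50, 60, 70, 80, 90, 100, 110
Σfm = 13×40 + 14×50 + 17×60 + 32×70 + 33×80 + 30×90 + 21×100 + 16×110 = 13680
n = Σf = 176
Mean = 13680 / 176 = 77.7273

77.727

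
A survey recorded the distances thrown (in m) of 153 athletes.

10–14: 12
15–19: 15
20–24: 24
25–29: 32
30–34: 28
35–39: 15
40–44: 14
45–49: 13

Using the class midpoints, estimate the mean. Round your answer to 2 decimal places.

Midpoints: 12, 17, 22, 27, 32, 37, 42, 47
Σfm = 12×12 + 15×17 + 24×22 + 32×27 + 28×32 + 15×37 + 14×42 + 13×47 = 4441
n = Σf = 153
Mean = 4441 / 153 = 29.0261

29.03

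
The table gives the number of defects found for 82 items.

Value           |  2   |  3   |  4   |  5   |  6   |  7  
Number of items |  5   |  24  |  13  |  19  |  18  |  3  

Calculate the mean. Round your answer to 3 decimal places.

4.366

Values: 2, 3, 4, 5, 6, 7
Σfx = 5×2 + 24×3 + 13×4 + 19×5 + 18×6 + 3×7 = 358
n = Σf = 82
Mean = 358 / 82 = 4.3659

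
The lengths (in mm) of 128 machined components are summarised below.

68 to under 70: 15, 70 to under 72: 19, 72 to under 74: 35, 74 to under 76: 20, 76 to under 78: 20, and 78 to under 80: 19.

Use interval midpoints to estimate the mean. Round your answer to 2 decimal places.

Midpoints: 69, 71, 73, 75, 77, 79
Σfm = 15×69 + 19×71 + 35×73 + 20×75 + 20×77 + 19×79 = 9480
n = Σf = 128
Mean = 9480 / 128 = 74.0625

74.06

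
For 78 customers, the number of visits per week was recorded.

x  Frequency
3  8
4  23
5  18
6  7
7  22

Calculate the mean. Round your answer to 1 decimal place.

5.2

Values: 3, 4, 5, 6, 7
Σfx = 8×3 + 23×4 + 18×5 + 7×6 + 22×7 = 402
n = Σf = 78
Mean = 402 / 78 = 5.1538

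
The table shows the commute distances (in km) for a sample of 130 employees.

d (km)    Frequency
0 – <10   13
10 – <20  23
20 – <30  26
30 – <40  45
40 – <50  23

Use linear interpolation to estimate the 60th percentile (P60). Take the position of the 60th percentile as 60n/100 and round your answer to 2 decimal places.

Cumulative frequencies: 13, 36, 62, 107, 130
n = 130; position = 60n/100 = 78.
This falls in the class 30 – <40: L = 30, F = 62, f = 45, h = 10.
60th percentile ≈ 30 + ((78 − 62) / 45) × 10 = 33.5556

33.56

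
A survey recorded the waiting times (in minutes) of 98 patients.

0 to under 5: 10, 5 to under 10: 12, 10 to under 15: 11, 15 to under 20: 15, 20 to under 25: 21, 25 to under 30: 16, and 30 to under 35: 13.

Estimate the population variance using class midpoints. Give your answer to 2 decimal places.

87.64

Midpoints: 2.5, 7.5, 12.5, 17.5, 22.5, 27.5, 32.5
n = 98, Σfm = 1850, mean = 18.8776
Σfm² = 43512.5
Σf(m − x̄)² = Σfm² − (Σfm)²/n = 43512.5 − 1850²/98 = 8589.0306
Population variance = 8589.0306 / 98 = 87.6432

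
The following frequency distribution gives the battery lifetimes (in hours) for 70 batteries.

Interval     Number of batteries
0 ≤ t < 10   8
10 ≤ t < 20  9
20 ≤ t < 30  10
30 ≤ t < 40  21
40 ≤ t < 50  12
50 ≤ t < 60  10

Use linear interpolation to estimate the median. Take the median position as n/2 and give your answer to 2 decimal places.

33.81

Cumulative frequencies: 8, 17, 27, 48, 60, 70
n = 70; position = n/2 = 35.
This falls in the class 30 ≤ t < 40: L = 30, F = 27, f = 21, h = 10.
Median ≈ 30 + ((35 − 27) / 21) × 10 = 33.8095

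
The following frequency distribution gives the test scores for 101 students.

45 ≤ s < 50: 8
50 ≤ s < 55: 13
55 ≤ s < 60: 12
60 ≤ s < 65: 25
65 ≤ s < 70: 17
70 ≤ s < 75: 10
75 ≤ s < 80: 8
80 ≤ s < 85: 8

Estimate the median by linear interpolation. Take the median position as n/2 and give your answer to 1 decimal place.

Cumulative frequencies: 8, 21, 33, 58, 75, 85, 93, 101
n = 101; position = n/2 = 50.5.
This falls in the class 60 ≤ s < 65: L = 60, F = 33, f = 25, h = 5.
Median ≈ 60 + ((50.5 − 33) / 25) × 5 = 63.5000

63.5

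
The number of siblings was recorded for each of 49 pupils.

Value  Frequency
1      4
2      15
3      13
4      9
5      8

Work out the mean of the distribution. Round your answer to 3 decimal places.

3.041

Values: 1, 2, 3, 4, 5
Σfx = 4×1 + 15×2 + 13×3 + 9×4 + 8×5 = 149
n = Σf = 49
Mean = 149 / 49 = 3.0408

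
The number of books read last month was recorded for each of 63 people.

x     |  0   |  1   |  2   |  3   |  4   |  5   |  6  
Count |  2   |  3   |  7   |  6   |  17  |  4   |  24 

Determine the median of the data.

4

Cumulative frequencies: 2, 5, 12, 18, 35, 39, 63
n = 63, so the median is the value in position (n+1)/2 = 32.
Position 32 falls at value 4.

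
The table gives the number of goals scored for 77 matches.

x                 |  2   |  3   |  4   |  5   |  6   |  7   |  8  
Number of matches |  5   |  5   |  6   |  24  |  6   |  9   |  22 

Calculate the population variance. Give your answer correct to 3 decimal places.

Values: 2, 3, 4, 5, 6, 7, 8
n = 77, Σfx = 444, mean = 5.7662
Σfx² = 2826
Σf(x − x̄)² = Σfx² − (Σfx)²/n = 2826 − 444²/77 = 265.7922
Population variance = 265.7922 / 77 = 3.4518

3.452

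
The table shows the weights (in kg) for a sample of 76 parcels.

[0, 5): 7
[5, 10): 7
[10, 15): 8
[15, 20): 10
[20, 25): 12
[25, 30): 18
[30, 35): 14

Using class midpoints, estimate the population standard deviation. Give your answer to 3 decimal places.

Midpoints: 2.5, 7.5, 12.5, 17.5, 22.5, 27.5, 32.5
n = 76, Σfm = 1565, mean = 20.5921
Σfm² = 39225
Σf(m − x̄)² = Σfm² − (Σfm)²/n = 39225 − 1565²/76 = 6998.3553
Population variance = 6998.3553 / 76 = 92.0836
Standard deviation = √92.0836 = 9.5960

9.596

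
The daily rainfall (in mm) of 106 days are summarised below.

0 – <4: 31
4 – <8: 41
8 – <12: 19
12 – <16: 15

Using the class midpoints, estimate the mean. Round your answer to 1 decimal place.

6.7

Midpoints: 2, 6, 10, 14
Σfm = 31×2 + 41×6 + 19×10 + 15×14 = 708
n = Σf = 106
Mean = 708 / 106 = 6.6792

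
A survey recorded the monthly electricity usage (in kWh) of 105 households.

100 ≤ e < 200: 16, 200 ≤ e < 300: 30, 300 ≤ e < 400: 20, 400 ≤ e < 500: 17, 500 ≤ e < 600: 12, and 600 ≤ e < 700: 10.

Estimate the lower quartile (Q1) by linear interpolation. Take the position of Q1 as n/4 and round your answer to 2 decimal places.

Cumulative frequencies: 16, 46, 66, 83, 95, 105
n = 105; position = n/4 = 26.25.
This falls in the class 200 ≤ e < 300: L = 200, F = 16, f = 30, h = 100.
Lower quartile ≈ 200 + ((26.25 − 16) / 30) × 100 = 234.1667

234.17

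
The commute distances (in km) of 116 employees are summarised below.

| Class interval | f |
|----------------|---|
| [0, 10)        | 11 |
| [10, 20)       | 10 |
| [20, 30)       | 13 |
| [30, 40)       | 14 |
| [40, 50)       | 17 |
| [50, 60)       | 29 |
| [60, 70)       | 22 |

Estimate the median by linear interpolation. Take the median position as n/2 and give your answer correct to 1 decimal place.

45.9

Cumulative frequencies: 11, 21, 34, 48, 65, 94, 116
n = 116; position = n/2 = 58.
This falls in the class [40, 50): L = 40, F = 48, f = 17, h = 10.
Median ≈ 40 + ((58 − 48) / 17) × 10 = 45.8824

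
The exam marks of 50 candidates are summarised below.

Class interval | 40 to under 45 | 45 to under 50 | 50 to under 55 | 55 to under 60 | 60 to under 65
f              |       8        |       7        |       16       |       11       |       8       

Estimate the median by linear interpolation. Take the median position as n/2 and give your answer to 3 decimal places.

Cumulative frequencies: 8, 15, 31, 42, 50
n = 50; position = n/2 = 25.
This falls in the class 50 to under 55: L = 50, F = 15, f = 16, h = 5.
Median ≈ 50 + ((25 − 15) / 16) × 5 = 53.1250

53.125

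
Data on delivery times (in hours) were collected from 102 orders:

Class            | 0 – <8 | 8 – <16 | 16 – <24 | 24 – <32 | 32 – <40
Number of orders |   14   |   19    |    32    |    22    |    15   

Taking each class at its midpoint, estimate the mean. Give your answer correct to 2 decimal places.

Midpoints: 4, 12, 20, 28, 36
Σfm = 14×4 + 19×12 + 32×20 + 22×28 + 15×36 = 2080
n = Σf = 102
Mean = 2080 / 102 = 20.3922

20.39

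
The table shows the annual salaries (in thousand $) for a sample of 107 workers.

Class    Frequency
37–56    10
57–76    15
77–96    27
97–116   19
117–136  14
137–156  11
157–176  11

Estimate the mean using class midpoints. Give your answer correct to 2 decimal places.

103.14

Midpoints: 46.5, 66.5, 86.5, 106.5, 126.5, 146.5, 166.5
Σfm = 10×46.5 + 15×66.5 + 27×86.5 + 19×106.5 + 14×126.5 + 11×146.5 + 11×166.5 = 11035.5
n = Σf = 107
Mean = 11035.5 / 107 = 103.1355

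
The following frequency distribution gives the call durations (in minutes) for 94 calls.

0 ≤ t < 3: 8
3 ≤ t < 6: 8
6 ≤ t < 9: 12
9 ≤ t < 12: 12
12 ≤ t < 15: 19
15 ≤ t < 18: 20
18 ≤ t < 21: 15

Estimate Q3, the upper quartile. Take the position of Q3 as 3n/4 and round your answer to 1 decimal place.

Cumulative frequencies: 8, 16, 28, 40, 59, 79, 94
n = 94; position = 3n/4 = 70.5.
This falls in the class 15 ≤ t < 18: L = 15, F = 59, f = 20, h = 3.
Upper quartile ≈ 15 + ((70.5 − 59) / 20) × 3 = 16.7250

16.7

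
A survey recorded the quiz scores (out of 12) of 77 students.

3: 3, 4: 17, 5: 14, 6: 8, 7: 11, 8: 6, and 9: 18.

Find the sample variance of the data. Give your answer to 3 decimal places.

Values: 3, 4, 5, 6, 7, 8, 9
n = 77, Σfx = 482, mean = 6.2597
Σfx² = 3318
Σf(x − x̄)² = Σfx² − (Σfx)²/n = 3318 − 482²/77 = 300.8052
Sample variance = 300.8052 / 76 = 3.9580

3.958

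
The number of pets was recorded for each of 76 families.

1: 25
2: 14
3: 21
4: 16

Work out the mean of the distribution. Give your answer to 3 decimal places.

Values: 1, 2, 3, 4
Σfx = 25×1 + 14×2 + 21×3 + 16×4 = 180
n = Σf = 76
Mean = 180 / 76 = 2.3684

2.368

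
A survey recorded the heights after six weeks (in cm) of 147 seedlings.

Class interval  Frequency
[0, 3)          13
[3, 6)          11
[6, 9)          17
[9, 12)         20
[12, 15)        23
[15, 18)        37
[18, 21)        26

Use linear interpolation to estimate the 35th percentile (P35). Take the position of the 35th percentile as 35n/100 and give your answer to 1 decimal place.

Cumulative frequencies: 13, 24, 41, 61, 84, 121, 147
n = 147; position = 35n/100 = 51.45.
This falls in the class [9, 12): L = 9, F = 41, f = 20, h = 3.
35th percentile ≈ 9 + ((51.45 − 41) / 20) × 3 = 10.5675

10.6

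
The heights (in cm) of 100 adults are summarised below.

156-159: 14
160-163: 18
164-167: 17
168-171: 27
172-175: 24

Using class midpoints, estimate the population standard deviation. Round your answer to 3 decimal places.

Midpoints: 157.5, 161.5, 165.5, 169.5, 173.5
n = 100, Σfm = 16666, mean = 166.6600
Σfm² = 2780573
Σf(m − x̄)² = Σfm² − (Σfm)²/n = 2780573 − 16666²/100 = 3017.4400
Population variance = 3017.4400 / 100 = 30.1744
Standard deviation = √30.1744 = 5.4931

5.493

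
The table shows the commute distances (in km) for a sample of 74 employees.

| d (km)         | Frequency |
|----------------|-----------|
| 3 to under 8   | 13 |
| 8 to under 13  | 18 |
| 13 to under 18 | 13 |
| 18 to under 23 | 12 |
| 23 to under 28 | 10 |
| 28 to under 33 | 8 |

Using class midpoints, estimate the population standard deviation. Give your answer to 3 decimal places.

Midpoints: 5.5, 10.5, 15.5, 20.5, 25.5, 30.5
n = 74, Σfm = 1207, mean = 16.3108
Σfm² = 24488.5
Σf(m − x̄)² = Σfm² − (Σfm)²/n = 24488.5 − 1207²/74 = 4801.3514
Population variance = 4801.3514 / 74 = 64.8831
Standard deviation = √64.8831 = 8.0550

8.055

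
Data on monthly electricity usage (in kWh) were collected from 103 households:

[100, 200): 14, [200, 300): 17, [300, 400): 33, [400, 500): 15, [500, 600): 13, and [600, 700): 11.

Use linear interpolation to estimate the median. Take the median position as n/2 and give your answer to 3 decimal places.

362.121

Cumulative frequencies: 14, 31, 64, 79, 92, 103
n = 103; position = n/2 = 51.5.
This falls in the class [300, 400): L = 300, F = 31, f = 33, h = 100.
Median ≈ 300 + ((51.5 − 31) / 33) × 100 = 362.1212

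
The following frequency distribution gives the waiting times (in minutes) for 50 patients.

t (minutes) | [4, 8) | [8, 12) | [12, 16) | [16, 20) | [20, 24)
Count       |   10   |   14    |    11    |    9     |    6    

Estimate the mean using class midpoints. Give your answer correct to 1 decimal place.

13.0

Midpoints: 6, 10, 14, 18, 22
Σfm = 10×6 + 14×10 + 11×14 + 9×18 + 6×22 = 648
n = Σf = 50
Mean = 648 / 50 = 12.9600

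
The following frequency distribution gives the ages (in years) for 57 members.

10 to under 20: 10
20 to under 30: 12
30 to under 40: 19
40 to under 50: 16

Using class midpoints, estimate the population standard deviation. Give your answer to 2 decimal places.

10.56

Midpoints: 15, 25, 35, 45
n = 57, Σfm = 1835, mean = 32.1930
Σfm² = 65425
Σf(m − x̄)² = Σfm² − (Σfm)²/n = 65425 − 1835²/57 = 6350.8772
Population variance = 6350.8772 / 57 = 111.4189
Standard deviation = √111.4189 = 10.5555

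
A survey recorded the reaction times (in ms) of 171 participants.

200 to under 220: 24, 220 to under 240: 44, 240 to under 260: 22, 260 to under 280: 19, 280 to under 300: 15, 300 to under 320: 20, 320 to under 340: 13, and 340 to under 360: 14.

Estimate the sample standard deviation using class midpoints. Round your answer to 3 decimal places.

44.564

Midpoints: 210, 230, 250, 270, 290, 310, 330, 350
n = 171, Σfm = 45530, mean = 266.2573
Σfm² = 12460300
Σf(m − x̄)² = Σfm² − (Σfm)²/n = 12460300 − 45530²/171 = 337604.6784
Sample variance = 337604.6784 / 170 = 1985.9099
Standard deviation = √1985.9099 = 44.5635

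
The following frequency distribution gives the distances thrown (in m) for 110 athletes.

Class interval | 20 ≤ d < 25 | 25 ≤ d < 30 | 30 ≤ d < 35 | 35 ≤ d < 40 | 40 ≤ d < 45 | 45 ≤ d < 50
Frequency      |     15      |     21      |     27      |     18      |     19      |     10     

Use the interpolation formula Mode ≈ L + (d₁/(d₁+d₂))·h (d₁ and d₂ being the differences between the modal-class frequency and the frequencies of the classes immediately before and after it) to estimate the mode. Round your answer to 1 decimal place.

32.0

Modal class: 30 ≤ d < 35 (highest frequency 27).
d₁ = 27 − 21 = 6, d₂ = 27 − 18 = 9
Mode ≈ 30 + (6/(6+9)) × 5 = 30 + 2.0000 = 32.0000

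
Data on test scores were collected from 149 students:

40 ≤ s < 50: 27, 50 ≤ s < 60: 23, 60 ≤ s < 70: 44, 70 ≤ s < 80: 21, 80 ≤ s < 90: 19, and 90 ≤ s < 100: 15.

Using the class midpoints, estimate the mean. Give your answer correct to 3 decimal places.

Midpoints: 45, 55, 65, 75, 85, 95
Σfm = 27×45 + 23×55 + 44×65 + 21×75 + 19×85 + 15×95 = 9955
n = Σf = 149
Mean = 9955 / 149 = 66.8121

66.812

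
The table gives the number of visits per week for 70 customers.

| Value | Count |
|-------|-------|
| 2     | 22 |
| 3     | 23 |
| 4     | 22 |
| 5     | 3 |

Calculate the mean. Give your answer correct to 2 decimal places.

Values: 2, 3, 4, 5
Σfx = 22×2 + 23×3 + 22×4 + 3×5 = 216
n = Σf = 70
Mean = 216 / 70 = 3.0857

3.09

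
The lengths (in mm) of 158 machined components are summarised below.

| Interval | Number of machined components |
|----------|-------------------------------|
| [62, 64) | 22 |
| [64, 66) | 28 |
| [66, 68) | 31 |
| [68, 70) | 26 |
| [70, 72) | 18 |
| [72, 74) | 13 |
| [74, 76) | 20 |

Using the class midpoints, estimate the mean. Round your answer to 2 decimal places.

68.38

Midpoints: 63, 65, 67, 69, 71, 73, 75
Σfm = 22×63 + 28×65 + 31×67 + 26×69 + 18×71 + 13×73 + 20×75 = 10804
n = Σf = 158
Mean = 10804 / 158 = 68.3797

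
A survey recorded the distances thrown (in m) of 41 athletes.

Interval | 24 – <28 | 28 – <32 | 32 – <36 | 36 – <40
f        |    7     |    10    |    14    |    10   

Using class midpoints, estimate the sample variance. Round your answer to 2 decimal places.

17.29

Midpoints: 26, 30, 34, 38
n = 41, Σfm = 1338, mean = 32.6341
Σfm² = 44356
Σf(m − x̄)² = Σfm² − (Σfm)²/n = 44356 − 1338²/41 = 691.5122
Sample variance = 691.5122 / 40 = 17.2878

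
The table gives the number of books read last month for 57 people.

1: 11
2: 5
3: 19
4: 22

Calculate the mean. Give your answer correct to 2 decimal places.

Values: 1, 2, 3, 4
Σfx = 11×1 + 5×2 + 19×3 + 22×4 = 166
n = Σf = 57
Mean = 166 / 57 = 2.9123

2.91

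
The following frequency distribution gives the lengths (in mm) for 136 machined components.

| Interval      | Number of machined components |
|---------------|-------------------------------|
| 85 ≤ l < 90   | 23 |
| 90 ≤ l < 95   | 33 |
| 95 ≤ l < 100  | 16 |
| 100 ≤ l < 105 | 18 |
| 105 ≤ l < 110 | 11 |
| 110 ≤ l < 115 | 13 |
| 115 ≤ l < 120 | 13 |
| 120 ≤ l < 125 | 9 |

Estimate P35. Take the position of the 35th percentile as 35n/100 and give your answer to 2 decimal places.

93.73

Cumulative frequencies: 23, 56, 72, 90, 101, 114, 127, 136
n = 136; position = 35n/100 = 47.6.
This falls in the class 90 ≤ l < 95: L = 90, F = 23, f = 33, h = 5.
35th percentile ≈ 90 + ((47.6 − 23) / 33) × 5 = 93.7273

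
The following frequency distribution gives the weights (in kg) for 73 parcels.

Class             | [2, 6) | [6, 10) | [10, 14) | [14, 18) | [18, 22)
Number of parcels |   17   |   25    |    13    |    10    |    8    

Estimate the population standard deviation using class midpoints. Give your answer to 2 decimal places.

Midpoints: 4, 8, 12, 16, 20
n = 73, Σfm = 744, mean = 10.1918
Σfm² = 9504
Σf(m − x̄)² = Σfm² − (Σfm)²/n = 9504 − 744²/73 = 1921.3151
Population variance = 1921.3151 / 73 = 26.3194
Standard deviation = √26.3194 = 5.1302

5.13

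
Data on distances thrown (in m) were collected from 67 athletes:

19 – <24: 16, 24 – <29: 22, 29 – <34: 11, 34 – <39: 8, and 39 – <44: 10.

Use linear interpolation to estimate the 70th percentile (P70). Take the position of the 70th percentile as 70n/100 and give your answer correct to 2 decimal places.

Cumulative frequencies: 16, 38, 49, 57, 67
n = 67; position = 70n/100 = 46.9.
This falls in the class 29 – <34: L = 29, F = 38, f = 11, h = 5.
70th percentile ≈ 29 + ((46.9 − 38) / 11) × 5 = 33.0455

33.05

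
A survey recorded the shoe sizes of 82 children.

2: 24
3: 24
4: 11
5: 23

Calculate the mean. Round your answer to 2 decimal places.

Values: 2, 3, 4, 5
Σfx = 24×2 + 24×3 + 11×4 + 23×5 = 279
n = Σf = 82
Mean = 279 / 82 = 3.4024

3.40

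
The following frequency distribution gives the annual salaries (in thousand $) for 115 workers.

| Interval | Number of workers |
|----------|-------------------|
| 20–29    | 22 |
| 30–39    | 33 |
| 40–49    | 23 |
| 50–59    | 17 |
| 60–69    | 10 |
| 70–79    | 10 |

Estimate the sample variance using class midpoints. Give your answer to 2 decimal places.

234.32

Midpoints: 24.5, 34.5, 44.5, 54.5, 64.5, 74.5
n = 115, Σfm = 5017.5, mean = 43.6304
Σfm² = 245628.75
Σf(m − x̄)² = Σfm² − (Σfm)²/n = 245628.75 − 5017.5²/115 = 26713.0435
Sample variance = 26713.0435 / 114 = 234.3249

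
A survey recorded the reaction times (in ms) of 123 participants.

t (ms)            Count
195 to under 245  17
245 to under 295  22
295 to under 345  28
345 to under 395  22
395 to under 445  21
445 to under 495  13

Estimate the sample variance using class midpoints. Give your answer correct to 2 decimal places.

Midpoints: 220, 270, 320, 370, 420, 470
n = 123, Σfm = 41710, mean = 339.1057
Σfm² = 14881700
Σf(m − x̄)² = Σfm² − (Σfm)²/n = 14881700 − 41710²/123 = 737601.6260
Sample variance = 737601.6260 / 122 = 6045.9150

6045.91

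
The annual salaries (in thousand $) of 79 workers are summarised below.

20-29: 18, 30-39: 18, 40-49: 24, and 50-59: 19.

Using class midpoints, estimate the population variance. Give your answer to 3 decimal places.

Midpoints: 24.5, 34.5, 44.5, 54.5
n = 79, Σfm = 3165.5, mean = 40.0696
Σfm² = 136189.75
Σf(m − x̄)² = Σfm² − (Σfm)²/n = 136189.75 − 3165.5²/79 = 9349.3671
Population variance = 9349.3671 / 79 = 118.3464

118.346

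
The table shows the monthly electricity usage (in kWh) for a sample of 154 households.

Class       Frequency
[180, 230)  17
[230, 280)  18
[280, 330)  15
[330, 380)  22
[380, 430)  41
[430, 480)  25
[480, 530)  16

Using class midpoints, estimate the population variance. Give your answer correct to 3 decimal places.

Midpoints: 205, 255, 305, 355, 405, 455, 505
n = 154, Σfm = 56520, mean = 367.0130
Σfm² = 22033850
Σf(m − x̄)² = Σfm² − (Σfm)²/n = 22033850 − 56520²/154 = 1290275.9740
Population variance = 1290275.9740 / 154 = 8378.4154

8378.415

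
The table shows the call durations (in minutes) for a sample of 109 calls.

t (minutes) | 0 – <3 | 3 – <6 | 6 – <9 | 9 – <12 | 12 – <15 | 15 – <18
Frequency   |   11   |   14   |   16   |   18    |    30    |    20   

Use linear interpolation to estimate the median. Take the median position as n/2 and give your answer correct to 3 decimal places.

Cumulative frequencies: 11, 25, 41, 59, 89, 109
n = 109; position = n/2 = 54.5.
This falls in the class 9 – <12: L = 9, F = 41, f = 18, h = 3.
Median ≈ 9 + ((54.5 − 41) / 18) × 3 = 11.2500

11.250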